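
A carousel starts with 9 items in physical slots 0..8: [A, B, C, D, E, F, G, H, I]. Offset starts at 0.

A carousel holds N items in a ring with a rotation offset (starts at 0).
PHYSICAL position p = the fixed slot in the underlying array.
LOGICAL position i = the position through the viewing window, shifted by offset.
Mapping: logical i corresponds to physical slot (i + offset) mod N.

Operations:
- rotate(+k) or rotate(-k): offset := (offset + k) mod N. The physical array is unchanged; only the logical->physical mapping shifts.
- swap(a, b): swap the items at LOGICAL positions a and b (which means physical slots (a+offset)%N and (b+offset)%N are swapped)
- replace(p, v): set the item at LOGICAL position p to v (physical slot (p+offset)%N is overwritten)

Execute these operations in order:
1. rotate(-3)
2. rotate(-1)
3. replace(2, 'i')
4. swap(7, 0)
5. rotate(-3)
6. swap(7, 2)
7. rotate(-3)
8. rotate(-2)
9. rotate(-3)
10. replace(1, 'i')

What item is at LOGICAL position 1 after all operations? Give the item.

After op 1 (rotate(-3)): offset=6, physical=[A,B,C,D,E,F,G,H,I], logical=[G,H,I,A,B,C,D,E,F]
After op 2 (rotate(-1)): offset=5, physical=[A,B,C,D,E,F,G,H,I], logical=[F,G,H,I,A,B,C,D,E]
After op 3 (replace(2, 'i')): offset=5, physical=[A,B,C,D,E,F,G,i,I], logical=[F,G,i,I,A,B,C,D,E]
After op 4 (swap(7, 0)): offset=5, physical=[A,B,C,F,E,D,G,i,I], logical=[D,G,i,I,A,B,C,F,E]
After op 5 (rotate(-3)): offset=2, physical=[A,B,C,F,E,D,G,i,I], logical=[C,F,E,D,G,i,I,A,B]
After op 6 (swap(7, 2)): offset=2, physical=[E,B,C,F,A,D,G,i,I], logical=[C,F,A,D,G,i,I,E,B]
After op 7 (rotate(-3)): offset=8, physical=[E,B,C,F,A,D,G,i,I], logical=[I,E,B,C,F,A,D,G,i]
After op 8 (rotate(-2)): offset=6, physical=[E,B,C,F,A,D,G,i,I], logical=[G,i,I,E,B,C,F,A,D]
After op 9 (rotate(-3)): offset=3, physical=[E,B,C,F,A,D,G,i,I], logical=[F,A,D,G,i,I,E,B,C]
After op 10 (replace(1, 'i')): offset=3, physical=[E,B,C,F,i,D,G,i,I], logical=[F,i,D,G,i,I,E,B,C]

Answer: i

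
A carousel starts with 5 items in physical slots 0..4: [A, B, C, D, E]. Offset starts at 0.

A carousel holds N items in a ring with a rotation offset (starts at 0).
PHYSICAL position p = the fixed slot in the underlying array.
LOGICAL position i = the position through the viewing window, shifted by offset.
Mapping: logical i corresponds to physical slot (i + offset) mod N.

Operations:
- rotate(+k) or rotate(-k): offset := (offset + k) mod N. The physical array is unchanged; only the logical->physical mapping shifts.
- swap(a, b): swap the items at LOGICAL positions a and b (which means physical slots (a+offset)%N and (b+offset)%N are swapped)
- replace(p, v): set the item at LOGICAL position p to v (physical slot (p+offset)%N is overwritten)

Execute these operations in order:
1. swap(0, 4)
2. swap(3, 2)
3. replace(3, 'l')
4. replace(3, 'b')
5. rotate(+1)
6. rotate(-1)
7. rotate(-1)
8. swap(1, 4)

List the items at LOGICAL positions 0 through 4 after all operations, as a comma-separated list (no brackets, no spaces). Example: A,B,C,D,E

Answer: A,b,B,D,E

Derivation:
After op 1 (swap(0, 4)): offset=0, physical=[E,B,C,D,A], logical=[E,B,C,D,A]
After op 2 (swap(3, 2)): offset=0, physical=[E,B,D,C,A], logical=[E,B,D,C,A]
After op 3 (replace(3, 'l')): offset=0, physical=[E,B,D,l,A], logical=[E,B,D,l,A]
After op 4 (replace(3, 'b')): offset=0, physical=[E,B,D,b,A], logical=[E,B,D,b,A]
After op 5 (rotate(+1)): offset=1, physical=[E,B,D,b,A], logical=[B,D,b,A,E]
After op 6 (rotate(-1)): offset=0, physical=[E,B,D,b,A], logical=[E,B,D,b,A]
After op 7 (rotate(-1)): offset=4, physical=[E,B,D,b,A], logical=[A,E,B,D,b]
After op 8 (swap(1, 4)): offset=4, physical=[b,B,D,E,A], logical=[A,b,B,D,E]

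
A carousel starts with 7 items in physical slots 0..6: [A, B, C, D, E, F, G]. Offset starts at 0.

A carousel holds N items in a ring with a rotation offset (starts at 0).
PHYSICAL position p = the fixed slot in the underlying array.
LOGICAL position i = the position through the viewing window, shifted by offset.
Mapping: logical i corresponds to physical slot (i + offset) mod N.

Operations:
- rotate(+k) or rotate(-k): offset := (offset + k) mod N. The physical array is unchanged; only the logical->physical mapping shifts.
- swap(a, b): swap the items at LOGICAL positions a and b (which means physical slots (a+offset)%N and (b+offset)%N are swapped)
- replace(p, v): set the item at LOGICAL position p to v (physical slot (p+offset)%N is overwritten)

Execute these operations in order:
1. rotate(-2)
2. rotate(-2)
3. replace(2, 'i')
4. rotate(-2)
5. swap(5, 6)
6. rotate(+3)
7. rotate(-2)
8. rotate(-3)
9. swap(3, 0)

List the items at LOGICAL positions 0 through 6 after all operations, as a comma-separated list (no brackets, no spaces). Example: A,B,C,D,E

After op 1 (rotate(-2)): offset=5, physical=[A,B,C,D,E,F,G], logical=[F,G,A,B,C,D,E]
After op 2 (rotate(-2)): offset=3, physical=[A,B,C,D,E,F,G], logical=[D,E,F,G,A,B,C]
After op 3 (replace(2, 'i')): offset=3, physical=[A,B,C,D,E,i,G], logical=[D,E,i,G,A,B,C]
After op 4 (rotate(-2)): offset=1, physical=[A,B,C,D,E,i,G], logical=[B,C,D,E,i,G,A]
After op 5 (swap(5, 6)): offset=1, physical=[G,B,C,D,E,i,A], logical=[B,C,D,E,i,A,G]
After op 6 (rotate(+3)): offset=4, physical=[G,B,C,D,E,i,A], logical=[E,i,A,G,B,C,D]
After op 7 (rotate(-2)): offset=2, physical=[G,B,C,D,E,i,A], logical=[C,D,E,i,A,G,B]
After op 8 (rotate(-3)): offset=6, physical=[G,B,C,D,E,i,A], logical=[A,G,B,C,D,E,i]
After op 9 (swap(3, 0)): offset=6, physical=[G,B,A,D,E,i,C], logical=[C,G,B,A,D,E,i]

Answer: C,G,B,A,D,E,i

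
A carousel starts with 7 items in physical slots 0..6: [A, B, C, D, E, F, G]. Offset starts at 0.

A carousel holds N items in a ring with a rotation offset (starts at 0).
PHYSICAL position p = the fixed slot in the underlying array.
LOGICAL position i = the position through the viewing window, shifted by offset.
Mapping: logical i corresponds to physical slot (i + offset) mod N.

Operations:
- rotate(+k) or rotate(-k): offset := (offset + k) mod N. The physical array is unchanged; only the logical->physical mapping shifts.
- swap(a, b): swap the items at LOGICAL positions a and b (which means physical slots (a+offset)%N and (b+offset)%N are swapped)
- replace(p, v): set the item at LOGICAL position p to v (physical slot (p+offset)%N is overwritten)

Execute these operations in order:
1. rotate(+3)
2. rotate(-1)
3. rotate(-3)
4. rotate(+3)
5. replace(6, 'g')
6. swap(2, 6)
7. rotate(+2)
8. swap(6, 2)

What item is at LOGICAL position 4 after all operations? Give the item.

After op 1 (rotate(+3)): offset=3, physical=[A,B,C,D,E,F,G], logical=[D,E,F,G,A,B,C]
After op 2 (rotate(-1)): offset=2, physical=[A,B,C,D,E,F,G], logical=[C,D,E,F,G,A,B]
After op 3 (rotate(-3)): offset=6, physical=[A,B,C,D,E,F,G], logical=[G,A,B,C,D,E,F]
After op 4 (rotate(+3)): offset=2, physical=[A,B,C,D,E,F,G], logical=[C,D,E,F,G,A,B]
After op 5 (replace(6, 'g')): offset=2, physical=[A,g,C,D,E,F,G], logical=[C,D,E,F,G,A,g]
After op 6 (swap(2, 6)): offset=2, physical=[A,E,C,D,g,F,G], logical=[C,D,g,F,G,A,E]
After op 7 (rotate(+2)): offset=4, physical=[A,E,C,D,g,F,G], logical=[g,F,G,A,E,C,D]
After op 8 (swap(6, 2)): offset=4, physical=[A,E,C,G,g,F,D], logical=[g,F,D,A,E,C,G]

Answer: E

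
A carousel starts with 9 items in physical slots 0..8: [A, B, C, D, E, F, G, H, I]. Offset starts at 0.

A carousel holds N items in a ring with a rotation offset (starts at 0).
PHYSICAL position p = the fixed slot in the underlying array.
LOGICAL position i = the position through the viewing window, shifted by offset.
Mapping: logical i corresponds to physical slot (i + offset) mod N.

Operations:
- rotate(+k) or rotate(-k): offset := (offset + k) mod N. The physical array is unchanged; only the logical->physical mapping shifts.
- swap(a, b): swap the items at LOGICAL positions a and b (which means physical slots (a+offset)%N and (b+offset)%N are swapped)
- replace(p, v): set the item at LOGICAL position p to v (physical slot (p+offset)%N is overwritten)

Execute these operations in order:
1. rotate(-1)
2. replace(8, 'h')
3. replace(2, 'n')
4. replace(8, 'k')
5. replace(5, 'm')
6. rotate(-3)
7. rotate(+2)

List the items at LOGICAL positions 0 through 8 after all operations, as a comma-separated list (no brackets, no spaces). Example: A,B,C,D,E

After op 1 (rotate(-1)): offset=8, physical=[A,B,C,D,E,F,G,H,I], logical=[I,A,B,C,D,E,F,G,H]
After op 2 (replace(8, 'h')): offset=8, physical=[A,B,C,D,E,F,G,h,I], logical=[I,A,B,C,D,E,F,G,h]
After op 3 (replace(2, 'n')): offset=8, physical=[A,n,C,D,E,F,G,h,I], logical=[I,A,n,C,D,E,F,G,h]
After op 4 (replace(8, 'k')): offset=8, physical=[A,n,C,D,E,F,G,k,I], logical=[I,A,n,C,D,E,F,G,k]
After op 5 (replace(5, 'm')): offset=8, physical=[A,n,C,D,m,F,G,k,I], logical=[I,A,n,C,D,m,F,G,k]
After op 6 (rotate(-3)): offset=5, physical=[A,n,C,D,m,F,G,k,I], logical=[F,G,k,I,A,n,C,D,m]
After op 7 (rotate(+2)): offset=7, physical=[A,n,C,D,m,F,G,k,I], logical=[k,I,A,n,C,D,m,F,G]

Answer: k,I,A,n,C,D,m,F,G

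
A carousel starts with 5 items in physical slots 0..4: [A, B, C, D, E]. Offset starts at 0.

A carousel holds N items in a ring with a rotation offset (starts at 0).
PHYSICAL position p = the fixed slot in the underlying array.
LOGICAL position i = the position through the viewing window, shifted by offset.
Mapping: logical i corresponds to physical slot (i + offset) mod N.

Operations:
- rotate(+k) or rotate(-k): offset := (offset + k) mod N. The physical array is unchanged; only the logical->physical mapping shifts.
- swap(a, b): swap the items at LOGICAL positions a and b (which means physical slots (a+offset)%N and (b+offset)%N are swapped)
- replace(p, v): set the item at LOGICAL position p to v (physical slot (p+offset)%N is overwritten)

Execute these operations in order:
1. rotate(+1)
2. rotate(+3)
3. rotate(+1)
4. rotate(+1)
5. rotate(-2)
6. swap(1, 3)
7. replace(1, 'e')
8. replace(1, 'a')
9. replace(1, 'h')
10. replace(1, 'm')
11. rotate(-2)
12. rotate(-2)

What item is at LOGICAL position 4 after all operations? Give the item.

After op 1 (rotate(+1)): offset=1, physical=[A,B,C,D,E], logical=[B,C,D,E,A]
After op 2 (rotate(+3)): offset=4, physical=[A,B,C,D,E], logical=[E,A,B,C,D]
After op 3 (rotate(+1)): offset=0, physical=[A,B,C,D,E], logical=[A,B,C,D,E]
After op 4 (rotate(+1)): offset=1, physical=[A,B,C,D,E], logical=[B,C,D,E,A]
After op 5 (rotate(-2)): offset=4, physical=[A,B,C,D,E], logical=[E,A,B,C,D]
After op 6 (swap(1, 3)): offset=4, physical=[C,B,A,D,E], logical=[E,C,B,A,D]
After op 7 (replace(1, 'e')): offset=4, physical=[e,B,A,D,E], logical=[E,e,B,A,D]
After op 8 (replace(1, 'a')): offset=4, physical=[a,B,A,D,E], logical=[E,a,B,A,D]
After op 9 (replace(1, 'h')): offset=4, physical=[h,B,A,D,E], logical=[E,h,B,A,D]
After op 10 (replace(1, 'm')): offset=4, physical=[m,B,A,D,E], logical=[E,m,B,A,D]
After op 11 (rotate(-2)): offset=2, physical=[m,B,A,D,E], logical=[A,D,E,m,B]
After op 12 (rotate(-2)): offset=0, physical=[m,B,A,D,E], logical=[m,B,A,D,E]

Answer: E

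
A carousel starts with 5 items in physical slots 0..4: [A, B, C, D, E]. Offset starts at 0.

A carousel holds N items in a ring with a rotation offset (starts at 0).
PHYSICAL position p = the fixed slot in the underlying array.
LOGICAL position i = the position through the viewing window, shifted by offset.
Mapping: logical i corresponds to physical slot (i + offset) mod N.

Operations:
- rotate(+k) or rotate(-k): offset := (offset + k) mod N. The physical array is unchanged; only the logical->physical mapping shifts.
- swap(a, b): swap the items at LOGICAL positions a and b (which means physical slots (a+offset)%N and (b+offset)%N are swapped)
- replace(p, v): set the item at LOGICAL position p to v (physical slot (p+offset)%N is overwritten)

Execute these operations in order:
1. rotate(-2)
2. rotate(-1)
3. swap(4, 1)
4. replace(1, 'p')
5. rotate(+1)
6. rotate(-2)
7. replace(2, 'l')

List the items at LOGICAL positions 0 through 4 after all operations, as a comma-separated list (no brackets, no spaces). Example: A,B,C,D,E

After op 1 (rotate(-2)): offset=3, physical=[A,B,C,D,E], logical=[D,E,A,B,C]
After op 2 (rotate(-1)): offset=2, physical=[A,B,C,D,E], logical=[C,D,E,A,B]
After op 3 (swap(4, 1)): offset=2, physical=[A,D,C,B,E], logical=[C,B,E,A,D]
After op 4 (replace(1, 'p')): offset=2, physical=[A,D,C,p,E], logical=[C,p,E,A,D]
After op 5 (rotate(+1)): offset=3, physical=[A,D,C,p,E], logical=[p,E,A,D,C]
After op 6 (rotate(-2)): offset=1, physical=[A,D,C,p,E], logical=[D,C,p,E,A]
After op 7 (replace(2, 'l')): offset=1, physical=[A,D,C,l,E], logical=[D,C,l,E,A]

Answer: D,C,l,E,A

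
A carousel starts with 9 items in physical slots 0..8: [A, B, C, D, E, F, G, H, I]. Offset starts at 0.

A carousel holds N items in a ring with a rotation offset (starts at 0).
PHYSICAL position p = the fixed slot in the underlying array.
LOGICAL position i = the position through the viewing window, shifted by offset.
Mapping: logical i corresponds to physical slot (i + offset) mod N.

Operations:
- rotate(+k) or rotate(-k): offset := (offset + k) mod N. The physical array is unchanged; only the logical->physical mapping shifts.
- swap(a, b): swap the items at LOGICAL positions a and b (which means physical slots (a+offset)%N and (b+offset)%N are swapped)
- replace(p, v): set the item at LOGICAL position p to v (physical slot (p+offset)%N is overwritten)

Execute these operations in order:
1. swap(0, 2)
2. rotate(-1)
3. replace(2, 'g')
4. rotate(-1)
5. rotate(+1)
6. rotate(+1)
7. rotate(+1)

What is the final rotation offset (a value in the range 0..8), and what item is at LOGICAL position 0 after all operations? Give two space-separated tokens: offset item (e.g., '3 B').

Answer: 1 g

Derivation:
After op 1 (swap(0, 2)): offset=0, physical=[C,B,A,D,E,F,G,H,I], logical=[C,B,A,D,E,F,G,H,I]
After op 2 (rotate(-1)): offset=8, physical=[C,B,A,D,E,F,G,H,I], logical=[I,C,B,A,D,E,F,G,H]
After op 3 (replace(2, 'g')): offset=8, physical=[C,g,A,D,E,F,G,H,I], logical=[I,C,g,A,D,E,F,G,H]
After op 4 (rotate(-1)): offset=7, physical=[C,g,A,D,E,F,G,H,I], logical=[H,I,C,g,A,D,E,F,G]
After op 5 (rotate(+1)): offset=8, physical=[C,g,A,D,E,F,G,H,I], logical=[I,C,g,A,D,E,F,G,H]
After op 6 (rotate(+1)): offset=0, physical=[C,g,A,D,E,F,G,H,I], logical=[C,g,A,D,E,F,G,H,I]
After op 7 (rotate(+1)): offset=1, physical=[C,g,A,D,E,F,G,H,I], logical=[g,A,D,E,F,G,H,I,C]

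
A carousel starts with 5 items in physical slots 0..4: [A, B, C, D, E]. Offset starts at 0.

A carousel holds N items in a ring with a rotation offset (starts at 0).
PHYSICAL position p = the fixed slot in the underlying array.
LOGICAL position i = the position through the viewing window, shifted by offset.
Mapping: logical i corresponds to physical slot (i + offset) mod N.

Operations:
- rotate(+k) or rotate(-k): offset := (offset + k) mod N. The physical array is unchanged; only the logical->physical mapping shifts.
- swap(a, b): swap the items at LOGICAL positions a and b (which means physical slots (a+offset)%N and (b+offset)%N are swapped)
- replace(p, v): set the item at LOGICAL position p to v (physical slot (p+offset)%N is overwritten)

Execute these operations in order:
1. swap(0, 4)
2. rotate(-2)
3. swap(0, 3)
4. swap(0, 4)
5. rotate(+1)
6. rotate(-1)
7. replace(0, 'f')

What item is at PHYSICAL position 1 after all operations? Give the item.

Answer: D

Derivation:
After op 1 (swap(0, 4)): offset=0, physical=[E,B,C,D,A], logical=[E,B,C,D,A]
After op 2 (rotate(-2)): offset=3, physical=[E,B,C,D,A], logical=[D,A,E,B,C]
After op 3 (swap(0, 3)): offset=3, physical=[E,D,C,B,A], logical=[B,A,E,D,C]
After op 4 (swap(0, 4)): offset=3, physical=[E,D,B,C,A], logical=[C,A,E,D,B]
After op 5 (rotate(+1)): offset=4, physical=[E,D,B,C,A], logical=[A,E,D,B,C]
After op 6 (rotate(-1)): offset=3, physical=[E,D,B,C,A], logical=[C,A,E,D,B]
After op 7 (replace(0, 'f')): offset=3, physical=[E,D,B,f,A], logical=[f,A,E,D,B]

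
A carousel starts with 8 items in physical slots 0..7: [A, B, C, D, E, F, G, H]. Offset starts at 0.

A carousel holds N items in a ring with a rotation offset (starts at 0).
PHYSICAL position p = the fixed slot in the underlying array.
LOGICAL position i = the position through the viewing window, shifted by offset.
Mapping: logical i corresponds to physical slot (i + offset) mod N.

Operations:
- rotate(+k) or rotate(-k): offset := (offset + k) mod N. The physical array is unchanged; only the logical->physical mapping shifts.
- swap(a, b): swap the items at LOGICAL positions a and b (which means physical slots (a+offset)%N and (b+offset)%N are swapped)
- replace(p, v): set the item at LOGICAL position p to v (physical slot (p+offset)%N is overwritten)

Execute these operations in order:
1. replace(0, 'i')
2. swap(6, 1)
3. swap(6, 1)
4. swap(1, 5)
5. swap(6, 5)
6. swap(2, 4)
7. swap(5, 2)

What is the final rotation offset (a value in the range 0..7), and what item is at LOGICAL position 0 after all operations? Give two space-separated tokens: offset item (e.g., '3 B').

Answer: 0 i

Derivation:
After op 1 (replace(0, 'i')): offset=0, physical=[i,B,C,D,E,F,G,H], logical=[i,B,C,D,E,F,G,H]
After op 2 (swap(6, 1)): offset=0, physical=[i,G,C,D,E,F,B,H], logical=[i,G,C,D,E,F,B,H]
After op 3 (swap(6, 1)): offset=0, physical=[i,B,C,D,E,F,G,H], logical=[i,B,C,D,E,F,G,H]
After op 4 (swap(1, 5)): offset=0, physical=[i,F,C,D,E,B,G,H], logical=[i,F,C,D,E,B,G,H]
After op 5 (swap(6, 5)): offset=0, physical=[i,F,C,D,E,G,B,H], logical=[i,F,C,D,E,G,B,H]
After op 6 (swap(2, 4)): offset=0, physical=[i,F,E,D,C,G,B,H], logical=[i,F,E,D,C,G,B,H]
After op 7 (swap(5, 2)): offset=0, physical=[i,F,G,D,C,E,B,H], logical=[i,F,G,D,C,E,B,H]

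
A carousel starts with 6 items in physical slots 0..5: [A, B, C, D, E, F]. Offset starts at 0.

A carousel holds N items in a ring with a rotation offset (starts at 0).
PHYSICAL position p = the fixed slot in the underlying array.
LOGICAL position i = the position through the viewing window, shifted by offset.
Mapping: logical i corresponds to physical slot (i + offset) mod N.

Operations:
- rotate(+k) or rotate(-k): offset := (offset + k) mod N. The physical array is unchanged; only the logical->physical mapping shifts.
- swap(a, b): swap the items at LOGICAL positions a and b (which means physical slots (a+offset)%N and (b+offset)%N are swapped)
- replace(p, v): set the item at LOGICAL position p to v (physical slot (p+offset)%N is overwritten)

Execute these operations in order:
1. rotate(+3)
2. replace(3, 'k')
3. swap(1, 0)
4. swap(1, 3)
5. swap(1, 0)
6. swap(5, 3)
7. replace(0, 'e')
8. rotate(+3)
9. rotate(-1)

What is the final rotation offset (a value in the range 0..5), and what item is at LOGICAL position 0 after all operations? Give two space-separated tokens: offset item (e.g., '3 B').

After op 1 (rotate(+3)): offset=3, physical=[A,B,C,D,E,F], logical=[D,E,F,A,B,C]
After op 2 (replace(3, 'k')): offset=3, physical=[k,B,C,D,E,F], logical=[D,E,F,k,B,C]
After op 3 (swap(1, 0)): offset=3, physical=[k,B,C,E,D,F], logical=[E,D,F,k,B,C]
After op 4 (swap(1, 3)): offset=3, physical=[D,B,C,E,k,F], logical=[E,k,F,D,B,C]
After op 5 (swap(1, 0)): offset=3, physical=[D,B,C,k,E,F], logical=[k,E,F,D,B,C]
After op 6 (swap(5, 3)): offset=3, physical=[C,B,D,k,E,F], logical=[k,E,F,C,B,D]
After op 7 (replace(0, 'e')): offset=3, physical=[C,B,D,e,E,F], logical=[e,E,F,C,B,D]
After op 8 (rotate(+3)): offset=0, physical=[C,B,D,e,E,F], logical=[C,B,D,e,E,F]
After op 9 (rotate(-1)): offset=5, physical=[C,B,D,e,E,F], logical=[F,C,B,D,e,E]

Answer: 5 F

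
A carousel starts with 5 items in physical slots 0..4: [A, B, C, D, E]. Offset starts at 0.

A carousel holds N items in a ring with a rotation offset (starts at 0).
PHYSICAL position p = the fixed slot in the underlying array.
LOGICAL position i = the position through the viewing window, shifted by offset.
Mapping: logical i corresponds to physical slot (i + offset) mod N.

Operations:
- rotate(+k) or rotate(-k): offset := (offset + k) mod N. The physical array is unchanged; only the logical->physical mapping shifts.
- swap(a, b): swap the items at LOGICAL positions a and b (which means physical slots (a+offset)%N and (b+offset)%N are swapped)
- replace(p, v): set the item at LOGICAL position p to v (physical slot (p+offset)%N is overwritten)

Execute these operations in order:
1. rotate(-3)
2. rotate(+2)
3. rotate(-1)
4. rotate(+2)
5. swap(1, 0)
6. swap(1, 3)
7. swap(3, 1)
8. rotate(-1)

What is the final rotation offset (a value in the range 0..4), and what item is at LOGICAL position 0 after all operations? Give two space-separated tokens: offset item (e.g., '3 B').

Answer: 4 E

Derivation:
After op 1 (rotate(-3)): offset=2, physical=[A,B,C,D,E], logical=[C,D,E,A,B]
After op 2 (rotate(+2)): offset=4, physical=[A,B,C,D,E], logical=[E,A,B,C,D]
After op 3 (rotate(-1)): offset=3, physical=[A,B,C,D,E], logical=[D,E,A,B,C]
After op 4 (rotate(+2)): offset=0, physical=[A,B,C,D,E], logical=[A,B,C,D,E]
After op 5 (swap(1, 0)): offset=0, physical=[B,A,C,D,E], logical=[B,A,C,D,E]
After op 6 (swap(1, 3)): offset=0, physical=[B,D,C,A,E], logical=[B,D,C,A,E]
After op 7 (swap(3, 1)): offset=0, physical=[B,A,C,D,E], logical=[B,A,C,D,E]
After op 8 (rotate(-1)): offset=4, physical=[B,A,C,D,E], logical=[E,B,A,C,D]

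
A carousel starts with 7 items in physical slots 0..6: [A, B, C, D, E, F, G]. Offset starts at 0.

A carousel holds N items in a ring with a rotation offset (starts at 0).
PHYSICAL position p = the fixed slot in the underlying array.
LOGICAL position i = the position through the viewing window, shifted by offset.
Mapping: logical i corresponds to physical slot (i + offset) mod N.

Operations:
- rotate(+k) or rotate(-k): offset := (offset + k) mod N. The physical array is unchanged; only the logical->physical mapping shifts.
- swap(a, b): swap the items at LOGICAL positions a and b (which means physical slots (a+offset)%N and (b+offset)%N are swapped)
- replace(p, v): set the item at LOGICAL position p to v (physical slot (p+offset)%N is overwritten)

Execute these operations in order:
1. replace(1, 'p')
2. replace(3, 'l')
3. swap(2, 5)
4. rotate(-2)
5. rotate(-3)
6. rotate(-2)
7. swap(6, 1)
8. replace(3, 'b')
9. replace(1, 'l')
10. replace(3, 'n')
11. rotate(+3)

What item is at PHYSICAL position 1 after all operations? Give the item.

After op 1 (replace(1, 'p')): offset=0, physical=[A,p,C,D,E,F,G], logical=[A,p,C,D,E,F,G]
After op 2 (replace(3, 'l')): offset=0, physical=[A,p,C,l,E,F,G], logical=[A,p,C,l,E,F,G]
After op 3 (swap(2, 5)): offset=0, physical=[A,p,F,l,E,C,G], logical=[A,p,F,l,E,C,G]
After op 4 (rotate(-2)): offset=5, physical=[A,p,F,l,E,C,G], logical=[C,G,A,p,F,l,E]
After op 5 (rotate(-3)): offset=2, physical=[A,p,F,l,E,C,G], logical=[F,l,E,C,G,A,p]
After op 6 (rotate(-2)): offset=0, physical=[A,p,F,l,E,C,G], logical=[A,p,F,l,E,C,G]
After op 7 (swap(6, 1)): offset=0, physical=[A,G,F,l,E,C,p], logical=[A,G,F,l,E,C,p]
After op 8 (replace(3, 'b')): offset=0, physical=[A,G,F,b,E,C,p], logical=[A,G,F,b,E,C,p]
After op 9 (replace(1, 'l')): offset=0, physical=[A,l,F,b,E,C,p], logical=[A,l,F,b,E,C,p]
After op 10 (replace(3, 'n')): offset=0, physical=[A,l,F,n,E,C,p], logical=[A,l,F,n,E,C,p]
After op 11 (rotate(+3)): offset=3, physical=[A,l,F,n,E,C,p], logical=[n,E,C,p,A,l,F]

Answer: l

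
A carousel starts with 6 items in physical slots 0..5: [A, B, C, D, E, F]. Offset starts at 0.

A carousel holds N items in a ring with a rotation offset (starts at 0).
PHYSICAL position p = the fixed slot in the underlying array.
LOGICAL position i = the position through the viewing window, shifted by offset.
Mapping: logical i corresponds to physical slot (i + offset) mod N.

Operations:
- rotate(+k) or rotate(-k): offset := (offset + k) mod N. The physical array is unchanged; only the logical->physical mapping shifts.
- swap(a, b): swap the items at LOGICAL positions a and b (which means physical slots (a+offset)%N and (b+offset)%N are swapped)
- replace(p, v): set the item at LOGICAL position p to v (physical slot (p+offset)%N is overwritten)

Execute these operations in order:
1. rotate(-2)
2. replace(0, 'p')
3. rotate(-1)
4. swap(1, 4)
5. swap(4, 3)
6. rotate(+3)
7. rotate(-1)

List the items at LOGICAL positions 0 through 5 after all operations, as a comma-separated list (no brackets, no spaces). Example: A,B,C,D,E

After op 1 (rotate(-2)): offset=4, physical=[A,B,C,D,E,F], logical=[E,F,A,B,C,D]
After op 2 (replace(0, 'p')): offset=4, physical=[A,B,C,D,p,F], logical=[p,F,A,B,C,D]
After op 3 (rotate(-1)): offset=3, physical=[A,B,C,D,p,F], logical=[D,p,F,A,B,C]
After op 4 (swap(1, 4)): offset=3, physical=[A,p,C,D,B,F], logical=[D,B,F,A,p,C]
After op 5 (swap(4, 3)): offset=3, physical=[p,A,C,D,B,F], logical=[D,B,F,p,A,C]
After op 6 (rotate(+3)): offset=0, physical=[p,A,C,D,B,F], logical=[p,A,C,D,B,F]
After op 7 (rotate(-1)): offset=5, physical=[p,A,C,D,B,F], logical=[F,p,A,C,D,B]

Answer: F,p,A,C,D,B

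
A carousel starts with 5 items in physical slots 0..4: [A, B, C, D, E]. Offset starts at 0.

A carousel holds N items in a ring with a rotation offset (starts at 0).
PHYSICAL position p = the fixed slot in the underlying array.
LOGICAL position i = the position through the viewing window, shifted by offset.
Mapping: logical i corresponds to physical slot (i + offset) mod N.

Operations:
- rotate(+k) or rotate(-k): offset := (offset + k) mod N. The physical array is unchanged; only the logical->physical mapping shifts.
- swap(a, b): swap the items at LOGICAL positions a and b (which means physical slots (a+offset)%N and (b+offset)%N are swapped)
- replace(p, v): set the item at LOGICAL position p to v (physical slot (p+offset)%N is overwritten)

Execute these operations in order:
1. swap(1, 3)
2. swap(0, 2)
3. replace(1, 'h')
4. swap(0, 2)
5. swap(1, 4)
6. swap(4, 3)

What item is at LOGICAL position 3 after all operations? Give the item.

After op 1 (swap(1, 3)): offset=0, physical=[A,D,C,B,E], logical=[A,D,C,B,E]
After op 2 (swap(0, 2)): offset=0, physical=[C,D,A,B,E], logical=[C,D,A,B,E]
After op 3 (replace(1, 'h')): offset=0, physical=[C,h,A,B,E], logical=[C,h,A,B,E]
After op 4 (swap(0, 2)): offset=0, physical=[A,h,C,B,E], logical=[A,h,C,B,E]
After op 5 (swap(1, 4)): offset=0, physical=[A,E,C,B,h], logical=[A,E,C,B,h]
After op 6 (swap(4, 3)): offset=0, physical=[A,E,C,h,B], logical=[A,E,C,h,B]

Answer: h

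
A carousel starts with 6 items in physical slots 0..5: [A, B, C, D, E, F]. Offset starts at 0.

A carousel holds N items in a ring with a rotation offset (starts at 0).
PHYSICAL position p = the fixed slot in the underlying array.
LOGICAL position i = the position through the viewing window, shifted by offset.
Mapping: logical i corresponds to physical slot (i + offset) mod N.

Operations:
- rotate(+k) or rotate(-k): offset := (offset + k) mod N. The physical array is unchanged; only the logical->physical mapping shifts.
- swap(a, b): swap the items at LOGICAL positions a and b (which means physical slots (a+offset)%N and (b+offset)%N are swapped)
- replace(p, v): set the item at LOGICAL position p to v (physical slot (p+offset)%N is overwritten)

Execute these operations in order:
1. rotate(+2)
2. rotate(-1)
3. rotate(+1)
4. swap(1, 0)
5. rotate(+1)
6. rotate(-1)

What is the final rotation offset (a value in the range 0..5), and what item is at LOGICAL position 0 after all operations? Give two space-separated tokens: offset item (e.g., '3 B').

After op 1 (rotate(+2)): offset=2, physical=[A,B,C,D,E,F], logical=[C,D,E,F,A,B]
After op 2 (rotate(-1)): offset=1, physical=[A,B,C,D,E,F], logical=[B,C,D,E,F,A]
After op 3 (rotate(+1)): offset=2, physical=[A,B,C,D,E,F], logical=[C,D,E,F,A,B]
After op 4 (swap(1, 0)): offset=2, physical=[A,B,D,C,E,F], logical=[D,C,E,F,A,B]
After op 5 (rotate(+1)): offset=3, physical=[A,B,D,C,E,F], logical=[C,E,F,A,B,D]
After op 6 (rotate(-1)): offset=2, physical=[A,B,D,C,E,F], logical=[D,C,E,F,A,B]

Answer: 2 D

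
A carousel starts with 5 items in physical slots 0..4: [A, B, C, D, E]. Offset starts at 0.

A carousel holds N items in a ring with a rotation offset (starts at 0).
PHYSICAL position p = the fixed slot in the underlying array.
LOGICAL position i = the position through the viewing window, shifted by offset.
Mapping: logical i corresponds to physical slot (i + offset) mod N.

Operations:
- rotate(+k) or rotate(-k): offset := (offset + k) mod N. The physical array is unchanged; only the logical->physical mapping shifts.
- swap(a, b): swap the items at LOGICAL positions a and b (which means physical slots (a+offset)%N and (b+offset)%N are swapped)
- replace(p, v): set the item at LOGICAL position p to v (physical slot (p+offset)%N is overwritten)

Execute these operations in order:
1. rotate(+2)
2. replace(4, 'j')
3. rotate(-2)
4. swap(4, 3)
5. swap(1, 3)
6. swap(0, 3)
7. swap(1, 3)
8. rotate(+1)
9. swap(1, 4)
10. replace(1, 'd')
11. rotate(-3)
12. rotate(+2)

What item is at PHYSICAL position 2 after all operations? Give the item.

Answer: d

Derivation:
After op 1 (rotate(+2)): offset=2, physical=[A,B,C,D,E], logical=[C,D,E,A,B]
After op 2 (replace(4, 'j')): offset=2, physical=[A,j,C,D,E], logical=[C,D,E,A,j]
After op 3 (rotate(-2)): offset=0, physical=[A,j,C,D,E], logical=[A,j,C,D,E]
After op 4 (swap(4, 3)): offset=0, physical=[A,j,C,E,D], logical=[A,j,C,E,D]
After op 5 (swap(1, 3)): offset=0, physical=[A,E,C,j,D], logical=[A,E,C,j,D]
After op 6 (swap(0, 3)): offset=0, physical=[j,E,C,A,D], logical=[j,E,C,A,D]
After op 7 (swap(1, 3)): offset=0, physical=[j,A,C,E,D], logical=[j,A,C,E,D]
After op 8 (rotate(+1)): offset=1, physical=[j,A,C,E,D], logical=[A,C,E,D,j]
After op 9 (swap(1, 4)): offset=1, physical=[C,A,j,E,D], logical=[A,j,E,D,C]
After op 10 (replace(1, 'd')): offset=1, physical=[C,A,d,E,D], logical=[A,d,E,D,C]
After op 11 (rotate(-3)): offset=3, physical=[C,A,d,E,D], logical=[E,D,C,A,d]
After op 12 (rotate(+2)): offset=0, physical=[C,A,d,E,D], logical=[C,A,d,E,D]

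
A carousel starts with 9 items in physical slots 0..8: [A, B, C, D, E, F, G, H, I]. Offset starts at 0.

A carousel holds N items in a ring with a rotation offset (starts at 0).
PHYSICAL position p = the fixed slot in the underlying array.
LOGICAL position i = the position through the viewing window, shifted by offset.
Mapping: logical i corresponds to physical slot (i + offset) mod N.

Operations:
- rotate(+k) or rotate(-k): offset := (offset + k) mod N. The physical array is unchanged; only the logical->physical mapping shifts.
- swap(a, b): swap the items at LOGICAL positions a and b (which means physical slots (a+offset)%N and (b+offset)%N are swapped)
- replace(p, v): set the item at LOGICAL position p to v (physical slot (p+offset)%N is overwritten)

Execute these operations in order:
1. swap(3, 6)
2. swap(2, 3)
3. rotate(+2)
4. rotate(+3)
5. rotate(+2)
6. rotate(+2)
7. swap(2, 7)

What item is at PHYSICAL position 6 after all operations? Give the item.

After op 1 (swap(3, 6)): offset=0, physical=[A,B,C,G,E,F,D,H,I], logical=[A,B,C,G,E,F,D,H,I]
After op 2 (swap(2, 3)): offset=0, physical=[A,B,G,C,E,F,D,H,I], logical=[A,B,G,C,E,F,D,H,I]
After op 3 (rotate(+2)): offset=2, physical=[A,B,G,C,E,F,D,H,I], logical=[G,C,E,F,D,H,I,A,B]
After op 4 (rotate(+3)): offset=5, physical=[A,B,G,C,E,F,D,H,I], logical=[F,D,H,I,A,B,G,C,E]
After op 5 (rotate(+2)): offset=7, physical=[A,B,G,C,E,F,D,H,I], logical=[H,I,A,B,G,C,E,F,D]
After op 6 (rotate(+2)): offset=0, physical=[A,B,G,C,E,F,D,H,I], logical=[A,B,G,C,E,F,D,H,I]
After op 7 (swap(2, 7)): offset=0, physical=[A,B,H,C,E,F,D,G,I], logical=[A,B,H,C,E,F,D,G,I]

Answer: D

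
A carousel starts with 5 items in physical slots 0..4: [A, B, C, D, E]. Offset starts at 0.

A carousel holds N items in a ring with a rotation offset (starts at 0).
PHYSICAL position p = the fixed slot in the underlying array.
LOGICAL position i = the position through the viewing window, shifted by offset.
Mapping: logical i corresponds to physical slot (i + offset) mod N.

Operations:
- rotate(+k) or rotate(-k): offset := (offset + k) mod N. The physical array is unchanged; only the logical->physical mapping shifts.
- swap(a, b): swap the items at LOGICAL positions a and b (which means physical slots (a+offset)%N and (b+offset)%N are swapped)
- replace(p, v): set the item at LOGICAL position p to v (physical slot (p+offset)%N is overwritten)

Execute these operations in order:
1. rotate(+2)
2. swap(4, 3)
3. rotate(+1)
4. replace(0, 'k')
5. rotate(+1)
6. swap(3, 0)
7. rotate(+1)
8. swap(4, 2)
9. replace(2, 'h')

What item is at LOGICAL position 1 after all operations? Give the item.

Answer: A

Derivation:
After op 1 (rotate(+2)): offset=2, physical=[A,B,C,D,E], logical=[C,D,E,A,B]
After op 2 (swap(4, 3)): offset=2, physical=[B,A,C,D,E], logical=[C,D,E,B,A]
After op 3 (rotate(+1)): offset=3, physical=[B,A,C,D,E], logical=[D,E,B,A,C]
After op 4 (replace(0, 'k')): offset=3, physical=[B,A,C,k,E], logical=[k,E,B,A,C]
After op 5 (rotate(+1)): offset=4, physical=[B,A,C,k,E], logical=[E,B,A,C,k]
After op 6 (swap(3, 0)): offset=4, physical=[B,A,E,k,C], logical=[C,B,A,E,k]
After op 7 (rotate(+1)): offset=0, physical=[B,A,E,k,C], logical=[B,A,E,k,C]
After op 8 (swap(4, 2)): offset=0, physical=[B,A,C,k,E], logical=[B,A,C,k,E]
After op 9 (replace(2, 'h')): offset=0, physical=[B,A,h,k,E], logical=[B,A,h,k,E]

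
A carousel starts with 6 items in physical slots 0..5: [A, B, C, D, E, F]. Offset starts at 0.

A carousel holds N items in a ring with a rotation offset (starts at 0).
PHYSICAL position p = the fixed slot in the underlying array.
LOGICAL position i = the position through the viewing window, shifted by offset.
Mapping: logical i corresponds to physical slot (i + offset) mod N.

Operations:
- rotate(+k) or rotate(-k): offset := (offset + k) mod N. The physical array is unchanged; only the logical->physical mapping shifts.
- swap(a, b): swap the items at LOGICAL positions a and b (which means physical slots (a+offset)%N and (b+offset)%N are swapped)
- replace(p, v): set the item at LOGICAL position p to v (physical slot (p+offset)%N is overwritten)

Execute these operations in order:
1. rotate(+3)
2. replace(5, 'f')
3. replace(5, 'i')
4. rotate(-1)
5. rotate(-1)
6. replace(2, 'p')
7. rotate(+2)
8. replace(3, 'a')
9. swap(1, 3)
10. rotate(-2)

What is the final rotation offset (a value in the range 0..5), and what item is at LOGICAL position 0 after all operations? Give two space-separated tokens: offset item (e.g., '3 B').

After op 1 (rotate(+3)): offset=3, physical=[A,B,C,D,E,F], logical=[D,E,F,A,B,C]
After op 2 (replace(5, 'f')): offset=3, physical=[A,B,f,D,E,F], logical=[D,E,F,A,B,f]
After op 3 (replace(5, 'i')): offset=3, physical=[A,B,i,D,E,F], logical=[D,E,F,A,B,i]
After op 4 (rotate(-1)): offset=2, physical=[A,B,i,D,E,F], logical=[i,D,E,F,A,B]
After op 5 (rotate(-1)): offset=1, physical=[A,B,i,D,E,F], logical=[B,i,D,E,F,A]
After op 6 (replace(2, 'p')): offset=1, physical=[A,B,i,p,E,F], logical=[B,i,p,E,F,A]
After op 7 (rotate(+2)): offset=3, physical=[A,B,i,p,E,F], logical=[p,E,F,A,B,i]
After op 8 (replace(3, 'a')): offset=3, physical=[a,B,i,p,E,F], logical=[p,E,F,a,B,i]
After op 9 (swap(1, 3)): offset=3, physical=[E,B,i,p,a,F], logical=[p,a,F,E,B,i]
After op 10 (rotate(-2)): offset=1, physical=[E,B,i,p,a,F], logical=[B,i,p,a,F,E]

Answer: 1 B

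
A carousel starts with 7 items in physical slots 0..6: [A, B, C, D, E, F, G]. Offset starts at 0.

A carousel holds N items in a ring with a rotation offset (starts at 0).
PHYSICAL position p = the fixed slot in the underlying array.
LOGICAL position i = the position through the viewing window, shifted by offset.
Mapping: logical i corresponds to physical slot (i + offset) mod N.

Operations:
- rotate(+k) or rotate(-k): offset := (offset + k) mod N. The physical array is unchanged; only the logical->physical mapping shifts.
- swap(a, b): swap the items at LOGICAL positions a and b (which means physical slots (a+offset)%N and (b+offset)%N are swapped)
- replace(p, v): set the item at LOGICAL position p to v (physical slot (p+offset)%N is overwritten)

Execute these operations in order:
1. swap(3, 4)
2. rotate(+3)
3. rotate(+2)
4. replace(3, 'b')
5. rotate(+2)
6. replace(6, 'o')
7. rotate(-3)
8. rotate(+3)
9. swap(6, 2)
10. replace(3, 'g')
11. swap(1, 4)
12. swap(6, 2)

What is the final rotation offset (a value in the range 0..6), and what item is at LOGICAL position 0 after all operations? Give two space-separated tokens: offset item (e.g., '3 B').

After op 1 (swap(3, 4)): offset=0, physical=[A,B,C,E,D,F,G], logical=[A,B,C,E,D,F,G]
After op 2 (rotate(+3)): offset=3, physical=[A,B,C,E,D,F,G], logical=[E,D,F,G,A,B,C]
After op 3 (rotate(+2)): offset=5, physical=[A,B,C,E,D,F,G], logical=[F,G,A,B,C,E,D]
After op 4 (replace(3, 'b')): offset=5, physical=[A,b,C,E,D,F,G], logical=[F,G,A,b,C,E,D]
After op 5 (rotate(+2)): offset=0, physical=[A,b,C,E,D,F,G], logical=[A,b,C,E,D,F,G]
After op 6 (replace(6, 'o')): offset=0, physical=[A,b,C,E,D,F,o], logical=[A,b,C,E,D,F,o]
After op 7 (rotate(-3)): offset=4, physical=[A,b,C,E,D,F,o], logical=[D,F,o,A,b,C,E]
After op 8 (rotate(+3)): offset=0, physical=[A,b,C,E,D,F,o], logical=[A,b,C,E,D,F,o]
After op 9 (swap(6, 2)): offset=0, physical=[A,b,o,E,D,F,C], logical=[A,b,o,E,D,F,C]
After op 10 (replace(3, 'g')): offset=0, physical=[A,b,o,g,D,F,C], logical=[A,b,o,g,D,F,C]
After op 11 (swap(1, 4)): offset=0, physical=[A,D,o,g,b,F,C], logical=[A,D,o,g,b,F,C]
After op 12 (swap(6, 2)): offset=0, physical=[A,D,C,g,b,F,o], logical=[A,D,C,g,b,F,o]

Answer: 0 A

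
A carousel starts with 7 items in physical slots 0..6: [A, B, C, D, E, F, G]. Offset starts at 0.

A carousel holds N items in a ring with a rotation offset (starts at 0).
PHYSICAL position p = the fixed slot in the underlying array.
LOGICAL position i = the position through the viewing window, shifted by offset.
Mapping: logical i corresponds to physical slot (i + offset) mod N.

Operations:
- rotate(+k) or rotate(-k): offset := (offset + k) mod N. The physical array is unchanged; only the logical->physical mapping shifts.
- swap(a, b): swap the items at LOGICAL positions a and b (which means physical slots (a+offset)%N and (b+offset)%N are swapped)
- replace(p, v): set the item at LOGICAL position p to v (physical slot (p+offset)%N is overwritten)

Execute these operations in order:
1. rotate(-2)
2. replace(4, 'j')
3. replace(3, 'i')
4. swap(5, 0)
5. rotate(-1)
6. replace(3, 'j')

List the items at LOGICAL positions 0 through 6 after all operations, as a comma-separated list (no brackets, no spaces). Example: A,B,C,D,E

After op 1 (rotate(-2)): offset=5, physical=[A,B,C,D,E,F,G], logical=[F,G,A,B,C,D,E]
After op 2 (replace(4, 'j')): offset=5, physical=[A,B,j,D,E,F,G], logical=[F,G,A,B,j,D,E]
After op 3 (replace(3, 'i')): offset=5, physical=[A,i,j,D,E,F,G], logical=[F,G,A,i,j,D,E]
After op 4 (swap(5, 0)): offset=5, physical=[A,i,j,F,E,D,G], logical=[D,G,A,i,j,F,E]
After op 5 (rotate(-1)): offset=4, physical=[A,i,j,F,E,D,G], logical=[E,D,G,A,i,j,F]
After op 6 (replace(3, 'j')): offset=4, physical=[j,i,j,F,E,D,G], logical=[E,D,G,j,i,j,F]

Answer: E,D,G,j,i,j,F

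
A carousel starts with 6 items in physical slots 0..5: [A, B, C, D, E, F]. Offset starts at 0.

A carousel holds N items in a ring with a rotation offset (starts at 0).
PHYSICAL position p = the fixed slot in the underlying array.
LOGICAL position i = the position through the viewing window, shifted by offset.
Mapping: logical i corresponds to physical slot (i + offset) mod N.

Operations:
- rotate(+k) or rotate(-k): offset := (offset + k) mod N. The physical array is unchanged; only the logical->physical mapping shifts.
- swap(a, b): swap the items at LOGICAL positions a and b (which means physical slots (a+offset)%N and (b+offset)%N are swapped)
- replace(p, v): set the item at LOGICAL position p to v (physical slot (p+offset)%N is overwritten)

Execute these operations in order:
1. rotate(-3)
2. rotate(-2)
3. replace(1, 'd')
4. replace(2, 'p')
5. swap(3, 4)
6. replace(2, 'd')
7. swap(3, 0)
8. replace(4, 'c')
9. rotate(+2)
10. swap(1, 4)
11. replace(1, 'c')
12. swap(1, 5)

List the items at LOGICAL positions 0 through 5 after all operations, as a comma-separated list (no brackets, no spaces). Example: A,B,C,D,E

After op 1 (rotate(-3)): offset=3, physical=[A,B,C,D,E,F], logical=[D,E,F,A,B,C]
After op 2 (rotate(-2)): offset=1, physical=[A,B,C,D,E,F], logical=[B,C,D,E,F,A]
After op 3 (replace(1, 'd')): offset=1, physical=[A,B,d,D,E,F], logical=[B,d,D,E,F,A]
After op 4 (replace(2, 'p')): offset=1, physical=[A,B,d,p,E,F], logical=[B,d,p,E,F,A]
After op 5 (swap(3, 4)): offset=1, physical=[A,B,d,p,F,E], logical=[B,d,p,F,E,A]
After op 6 (replace(2, 'd')): offset=1, physical=[A,B,d,d,F,E], logical=[B,d,d,F,E,A]
After op 7 (swap(3, 0)): offset=1, physical=[A,F,d,d,B,E], logical=[F,d,d,B,E,A]
After op 8 (replace(4, 'c')): offset=1, physical=[A,F,d,d,B,c], logical=[F,d,d,B,c,A]
After op 9 (rotate(+2)): offset=3, physical=[A,F,d,d,B,c], logical=[d,B,c,A,F,d]
After op 10 (swap(1, 4)): offset=3, physical=[A,B,d,d,F,c], logical=[d,F,c,A,B,d]
After op 11 (replace(1, 'c')): offset=3, physical=[A,B,d,d,c,c], logical=[d,c,c,A,B,d]
After op 12 (swap(1, 5)): offset=3, physical=[A,B,c,d,d,c], logical=[d,d,c,A,B,c]

Answer: d,d,c,A,B,c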